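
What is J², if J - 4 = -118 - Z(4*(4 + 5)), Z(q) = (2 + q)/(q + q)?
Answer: 16999129/1296 ≈ 13117.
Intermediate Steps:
Z(q) = (2 + q)/(2*q) (Z(q) = (2 + q)/((2*q)) = (2 + q)*(1/(2*q)) = (2 + q)/(2*q))
J = -4123/36 (J = 4 + (-118 - (2 + 4*(4 + 5))/(2*(4*(4 + 5)))) = 4 + (-118 - (2 + 4*9)/(2*(4*9))) = 4 + (-118 - (2 + 36)/(2*36)) = 4 + (-118 - 38/(2*36)) = 4 + (-118 - 1*19/36) = 4 + (-118 - 19/36) = 4 - 4267/36 = -4123/36 ≈ -114.53)
J² = (-4123/36)² = 16999129/1296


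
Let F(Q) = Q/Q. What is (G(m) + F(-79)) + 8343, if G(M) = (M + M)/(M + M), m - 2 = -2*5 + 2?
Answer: 8345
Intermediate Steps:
F(Q) = 1
m = -6 (m = 2 + (-2*5 + 2) = 2 + (-10 + 2) = 2 - 8 = -6)
G(M) = 1 (G(M) = (2*M)/((2*M)) = (2*M)*(1/(2*M)) = 1)
(G(m) + F(-79)) + 8343 = (1 + 1) + 8343 = 2 + 8343 = 8345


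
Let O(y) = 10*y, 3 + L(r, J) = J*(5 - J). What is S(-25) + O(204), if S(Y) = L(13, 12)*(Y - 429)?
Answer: 41538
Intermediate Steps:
L(r, J) = -3 + J*(5 - J)
S(Y) = 37323 - 87*Y (S(Y) = (-3 - 1*12**2 + 5*12)*(Y - 429) = (-3 - 1*144 + 60)*(-429 + Y) = (-3 - 144 + 60)*(-429 + Y) = -87*(-429 + Y) = 37323 - 87*Y)
S(-25) + O(204) = (37323 - 87*(-25)) + 10*204 = (37323 + 2175) + 2040 = 39498 + 2040 = 41538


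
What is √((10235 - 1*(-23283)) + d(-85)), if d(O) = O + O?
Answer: 2*√8337 ≈ 182.61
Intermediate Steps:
d(O) = 2*O
√((10235 - 1*(-23283)) + d(-85)) = √((10235 - 1*(-23283)) + 2*(-85)) = √((10235 + 23283) - 170) = √(33518 - 170) = √33348 = 2*√8337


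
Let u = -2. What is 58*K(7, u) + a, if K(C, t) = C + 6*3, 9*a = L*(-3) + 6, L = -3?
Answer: 4355/3 ≈ 1451.7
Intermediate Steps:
a = 5/3 (a = (-3*(-3) + 6)/9 = (9 + 6)/9 = (⅑)*15 = 5/3 ≈ 1.6667)
K(C, t) = 18 + C (K(C, t) = C + 18 = 18 + C)
58*K(7, u) + a = 58*(18 + 7) + 5/3 = 58*25 + 5/3 = 1450 + 5/3 = 4355/3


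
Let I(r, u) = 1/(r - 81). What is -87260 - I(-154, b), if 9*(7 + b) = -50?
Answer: -20506099/235 ≈ -87260.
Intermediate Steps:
b = -113/9 (b = -7 + (1/9)*(-50) = -7 - 50/9 = -113/9 ≈ -12.556)
I(r, u) = 1/(-81 + r)
-87260 - I(-154, b) = -87260 - 1/(-81 - 154) = -87260 - 1/(-235) = -87260 - 1*(-1/235) = -87260 + 1/235 = -20506099/235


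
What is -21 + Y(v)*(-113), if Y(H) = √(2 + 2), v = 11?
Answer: -247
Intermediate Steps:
Y(H) = 2 (Y(H) = √4 = 2)
-21 + Y(v)*(-113) = -21 + 2*(-113) = -21 - 226 = -247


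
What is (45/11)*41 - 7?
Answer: 1768/11 ≈ 160.73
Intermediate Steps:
(45/11)*41 - 7 = 1845/11 - 7 = 1768/11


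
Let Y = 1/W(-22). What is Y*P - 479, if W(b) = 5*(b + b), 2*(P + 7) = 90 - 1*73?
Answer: -210763/440 ≈ -479.01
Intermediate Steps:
P = 3/2 (P = -7 + (90 - 1*73)/2 = -7 + (90 - 73)/2 = -7 + (½)*17 = -7 + 17/2 = 3/2 ≈ 1.5000)
W(b) = 10*b (W(b) = 5*(2*b) = 10*b)
Y = -1/220 (Y = 1/(10*(-22)) = 1/(-220) = -1/220 ≈ -0.0045455)
Y*P - 479 = -1/220*3/2 - 479 = -3/440 - 479 = -210763/440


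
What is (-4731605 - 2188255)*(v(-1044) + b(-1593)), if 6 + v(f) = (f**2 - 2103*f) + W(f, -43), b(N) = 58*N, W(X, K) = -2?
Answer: -22095569690760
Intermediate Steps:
v(f) = -8 + f**2 - 2103*f (v(f) = -6 + ((f**2 - 2103*f) - 2) = -6 + (-2 + f**2 - 2103*f) = -8 + f**2 - 2103*f)
(-4731605 - 2188255)*(v(-1044) + b(-1593)) = (-4731605 - 2188255)*((-8 + (-1044)**2 - 2103*(-1044)) + 58*(-1593)) = -6919860*((-8 + 1089936 + 2195532) - 92394) = -6919860*(3285460 - 92394) = -6919860*3193066 = -22095569690760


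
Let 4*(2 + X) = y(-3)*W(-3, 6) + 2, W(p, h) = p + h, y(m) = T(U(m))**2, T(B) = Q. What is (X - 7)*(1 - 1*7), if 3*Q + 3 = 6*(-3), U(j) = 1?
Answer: -339/2 ≈ -169.50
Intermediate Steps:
Q = -7 (Q = -1 + (6*(-3))/3 = -1 + (1/3)*(-18) = -1 - 6 = -7)
T(B) = -7
y(m) = 49 (y(m) = (-7)**2 = 49)
W(p, h) = h + p
X = 141/4 (X = -2 + (49*(6 - 3) + 2)/4 = -2 + (49*3 + 2)/4 = -2 + (147 + 2)/4 = -2 + (1/4)*149 = -2 + 149/4 = 141/4 ≈ 35.250)
(X - 7)*(1 - 1*7) = (141/4 - 7)*(1 - 1*7) = 113*(1 - 7)/4 = (113/4)*(-6) = -339/2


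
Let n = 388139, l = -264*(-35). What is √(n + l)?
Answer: √397379 ≈ 630.38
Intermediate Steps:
l = 9240
√(n + l) = √(388139 + 9240) = √397379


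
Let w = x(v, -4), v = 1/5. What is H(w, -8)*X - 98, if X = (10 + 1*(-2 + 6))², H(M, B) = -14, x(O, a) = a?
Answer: -2842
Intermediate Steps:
v = ⅕ ≈ 0.20000
w = -4
X = 196 (X = (10 + 1*4)² = (10 + 4)² = 14² = 196)
H(w, -8)*X - 98 = -14*196 - 98 = -2744 - 98 = -2842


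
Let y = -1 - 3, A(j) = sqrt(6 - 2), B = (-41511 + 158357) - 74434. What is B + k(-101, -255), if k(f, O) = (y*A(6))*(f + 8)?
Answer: 43156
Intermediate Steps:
B = 42412 (B = 116846 - 74434 = 42412)
A(j) = 2 (A(j) = sqrt(4) = 2)
y = -4
k(f, O) = -64 - 8*f (k(f, O) = (-4*2)*(f + 8) = -8*(8 + f) = -64 - 8*f)
B + k(-101, -255) = 42412 + (-64 - 8*(-101)) = 42412 + (-64 + 808) = 42412 + 744 = 43156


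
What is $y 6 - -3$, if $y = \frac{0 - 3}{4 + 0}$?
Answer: $- \frac{3}{2} \approx -1.5$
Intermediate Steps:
$y = - \frac{3}{4} \approx -0.75$
$y 6 - -3 = \left(- \frac{3}{4}\right) 6 - -3 = - \frac{9}{2} + \left(-2 + 5\right) = - \frac{9}{2} + 3 = - \frac{3}{2}$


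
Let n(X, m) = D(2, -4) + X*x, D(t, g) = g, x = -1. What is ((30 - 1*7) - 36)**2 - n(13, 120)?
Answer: 186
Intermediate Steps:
n(X, m) = -4 - X (n(X, m) = -4 + X*(-1) = -4 - X)
((30 - 1*7) - 36)**2 - n(13, 120) = ((30 - 1*7) - 36)**2 - (-4 - 1*13) = ((30 - 7) - 36)**2 - (-4 - 13) = (23 - 36)**2 - 1*(-17) = (-13)**2 + 17 = 169 + 17 = 186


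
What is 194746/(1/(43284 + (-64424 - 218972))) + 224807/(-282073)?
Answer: -1199088516368373/25643 ≈ -4.6761e+10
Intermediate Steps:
194746/(1/(43284 + (-64424 - 218972))) + 224807/(-282073) = 194746/(1/(43284 - 283396)) + 224807*(-1/282073) = 194746/(1/(-240112)) - 20437/25643 = 194746/(-1/240112) - 20437/25643 = 194746*(-240112) - 20437/25643 = -46760851552 - 20437/25643 = -1199088516368373/25643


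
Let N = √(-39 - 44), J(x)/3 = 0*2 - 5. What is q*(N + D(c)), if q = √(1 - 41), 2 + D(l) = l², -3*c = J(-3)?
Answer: -2*√830 + 46*I*√10 ≈ -57.619 + 145.46*I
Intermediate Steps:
J(x) = -15 (J(x) = 3*(0*2 - 5) = 3*(0 - 5) = 3*(-5) = -15)
c = 5 (c = -⅓*(-15) = 5)
D(l) = -2 + l²
N = I*√83 (N = √(-83) = I*√83 ≈ 9.1104*I)
q = 2*I*√10 (q = √(-40) = 2*I*√10 ≈ 6.3246*I)
q*(N + D(c)) = (2*I*√10)*(I*√83 + (-2 + 5²)) = (2*I*√10)*(I*√83 + (-2 + 25)) = (2*I*√10)*(I*√83 + 23) = (2*I*√10)*(23 + I*√83) = 2*I*√10*(23 + I*√83)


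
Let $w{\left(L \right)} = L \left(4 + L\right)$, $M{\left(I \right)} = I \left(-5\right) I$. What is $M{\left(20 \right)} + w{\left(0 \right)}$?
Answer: $-2000$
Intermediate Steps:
$M{\left(I \right)} = - 5 I^{2}$ ($M{\left(I \right)} = - 5 I I = - 5 I^{2}$)
$M{\left(20 \right)} + w{\left(0 \right)} = - 5 \cdot 20^{2} + 0 \left(4 + 0\right) = \left(-5\right) 400 + 0 \cdot 4 = -2000 + 0 = -2000$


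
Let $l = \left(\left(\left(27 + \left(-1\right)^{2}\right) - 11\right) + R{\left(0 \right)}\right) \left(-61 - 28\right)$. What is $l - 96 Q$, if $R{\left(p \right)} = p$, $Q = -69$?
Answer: $5111$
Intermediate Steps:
$l = -1513$ ($l = \left(\left(\left(27 + \left(-1\right)^{2}\right) - 11\right) + 0\right) \left(-61 - 28\right) = \left(\left(\left(27 + 1\right) - 11\right) + 0\right) \left(-89\right) = \left(\left(28 - 11\right) + 0\right) \left(-89\right) = \left(17 + 0\right) \left(-89\right) = 17 \left(-89\right) = -1513$)
$l - 96 Q = -1513 - -6624 = -1513 + 6624 = 5111$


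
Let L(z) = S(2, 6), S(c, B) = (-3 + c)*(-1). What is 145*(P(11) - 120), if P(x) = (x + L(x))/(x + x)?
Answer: -190530/11 ≈ -17321.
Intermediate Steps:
S(c, B) = 3 - c
L(z) = 1 (L(z) = 3 - 1*2 = 3 - 2 = 1)
P(x) = (1 + x)/(2*x) (P(x) = (x + 1)/(x + x) = (1 + x)/((2*x)) = (1 + x)*(1/(2*x)) = (1 + x)/(2*x))
145*(P(11) - 120) = 145*((½)*(1 + 11)/11 - 120) = 145*((½)*(1/11)*12 - 120) = 145*(6/11 - 120) = 145*(-1314/11) = -190530/11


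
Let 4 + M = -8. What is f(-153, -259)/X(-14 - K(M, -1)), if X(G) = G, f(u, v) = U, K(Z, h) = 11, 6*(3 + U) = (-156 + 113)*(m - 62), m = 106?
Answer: 191/15 ≈ 12.733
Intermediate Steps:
U = -955/3 (U = -3 + ((-156 + 113)*(106 - 62))/6 = -3 + (-43*44)/6 = -3 + (⅙)*(-1892) = -3 - 946/3 = -955/3 ≈ -318.33)
M = -12 (M = -4 - 8 = -12)
f(u, v) = -955/3
f(-153, -259)/X(-14 - K(M, -1)) = -955/(3*(-14 - 1*11)) = -955/(3*(-14 - 11)) = -955/3/(-25) = -955/3*(-1/25) = 191/15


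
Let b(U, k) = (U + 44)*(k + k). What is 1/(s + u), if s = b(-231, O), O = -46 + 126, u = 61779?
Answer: 1/31859 ≈ 3.1388e-5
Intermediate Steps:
O = 80
b(U, k) = 2*k*(44 + U) (b(U, k) = (44 + U)*(2*k) = 2*k*(44 + U))
s = -29920 (s = 2*80*(44 - 231) = 2*80*(-187) = -29920)
1/(s + u) = 1/(-29920 + 61779) = 1/31859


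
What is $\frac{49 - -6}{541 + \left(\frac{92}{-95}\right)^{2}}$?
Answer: $\frac{496375}{4890989} \approx 0.10149$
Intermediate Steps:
$\frac{49 - -6}{541 + \left(\frac{92}{-95}\right)^{2}} = \frac{49 + 6}{541 + \left(92 \left(- \frac{1}{95}\right)\right)^{2}} = \frac{55}{541 + \left(- \frac{92}{95}\right)^{2}} = \frac{55}{541 + \frac{8464}{9025}} = \frac{55}{\frac{4890989}{9025}} = 55 \cdot \frac{9025}{4890989} = \frac{496375}{4890989}$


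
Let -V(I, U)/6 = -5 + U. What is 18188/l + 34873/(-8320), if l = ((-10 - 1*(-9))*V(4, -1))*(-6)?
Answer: 17973949/224640 ≈ 80.012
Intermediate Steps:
V(I, U) = 30 - 6*U (V(I, U) = -6*(-5 + U) = 30 - 6*U)
l = 216 (l = ((-10 - 1*(-9))*(30 - 6*(-1)))*(-6) = ((-10 + 9)*(30 + 6))*(-6) = -1*36*(-6) = -36*(-6) = 216)
18188/l + 34873/(-8320) = 18188/216 + 34873/(-8320) = 18188*(1/216) + 34873*(-1/8320) = 4547/54 - 34873/8320 = 17973949/224640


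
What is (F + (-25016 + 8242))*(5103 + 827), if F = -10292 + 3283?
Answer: -141033190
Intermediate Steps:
F = -7009
(F + (-25016 + 8242))*(5103 + 827) = (-7009 + (-25016 + 8242))*(5103 + 827) = (-7009 - 16774)*5930 = -23783*5930 = -141033190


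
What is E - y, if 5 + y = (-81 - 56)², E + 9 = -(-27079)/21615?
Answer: -405751316/21615 ≈ -18772.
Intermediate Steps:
E = -167456/21615 (E = -9 - (-27079)/21615 = -9 - 1*(-27079/21615) = -9 + 27079/21615 = -167456/21615 ≈ -7.7472)
y = 18764 (y = -5 + (-81 - 56)² = -5 + (-137)² = -5 + 18769 = 18764)
E - y = -167456/21615 - 1*18764 = -167456/21615 - 18764 = -405751316/21615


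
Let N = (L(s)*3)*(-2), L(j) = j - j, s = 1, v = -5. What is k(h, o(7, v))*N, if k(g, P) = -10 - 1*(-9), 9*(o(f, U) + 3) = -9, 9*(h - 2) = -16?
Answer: 0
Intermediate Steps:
h = 2/9 (h = 2 + (⅑)*(-16) = 2 - 16/9 = 2/9 ≈ 0.22222)
L(j) = 0
o(f, U) = -4 (o(f, U) = -3 + (⅑)*(-9) = -3 - 1 = -4)
k(g, P) = -1 (k(g, P) = -10 + 9 = -1)
N = 0 (N = (0*3)*(-2) = 0*(-2) = 0)
k(h, o(7, v))*N = -1*0 = 0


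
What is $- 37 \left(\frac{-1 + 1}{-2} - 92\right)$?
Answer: $3404$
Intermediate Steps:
$- 37 \left(\frac{-1 + 1}{-2} - 92\right) = - 37 \left(\left(- \frac{1}{2}\right) 0 - 92\right) = - 37 \left(0 - 92\right) = \left(-37\right) \left(-92\right) = 3404$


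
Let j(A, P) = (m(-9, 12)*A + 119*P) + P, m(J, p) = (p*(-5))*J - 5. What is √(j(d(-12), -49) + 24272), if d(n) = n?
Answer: 2*√2993 ≈ 109.42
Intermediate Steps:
m(J, p) = -5 - 5*J*p (m(J, p) = (-5*p)*J - 5 = -5*J*p - 5 = -5 - 5*J*p)
j(A, P) = 120*P + 535*A (j(A, P) = ((-5 - 5*(-9)*12)*A + 119*P) + P = ((-5 + 540)*A + 119*P) + P = (535*A + 119*P) + P = (119*P + 535*A) + P = 120*P + 535*A)
√(j(d(-12), -49) + 24272) = √((120*(-49) + 535*(-12)) + 24272) = √((-5880 - 6420) + 24272) = √(-12300 + 24272) = √11972 = 2*√2993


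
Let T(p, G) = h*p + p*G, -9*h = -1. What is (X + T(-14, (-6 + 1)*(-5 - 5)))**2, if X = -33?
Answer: 43705321/81 ≈ 5.3957e+5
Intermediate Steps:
h = 1/9 (h = -1/9*(-1) = 1/9 ≈ 0.11111)
T(p, G) = p/9 + G*p (T(p, G) = p/9 + p*G = p/9 + G*p)
(X + T(-14, (-6 + 1)*(-5 - 5)))**2 = (-33 - 14*(1/9 + (-6 + 1)*(-5 - 5)))**2 = (-33 - 14*(1/9 - 5*(-10)))**2 = (-33 - 14*(1/9 + 50))**2 = (-33 - 14*451/9)**2 = (-33 - 6314/9)**2 = (-6611/9)**2 = 43705321/81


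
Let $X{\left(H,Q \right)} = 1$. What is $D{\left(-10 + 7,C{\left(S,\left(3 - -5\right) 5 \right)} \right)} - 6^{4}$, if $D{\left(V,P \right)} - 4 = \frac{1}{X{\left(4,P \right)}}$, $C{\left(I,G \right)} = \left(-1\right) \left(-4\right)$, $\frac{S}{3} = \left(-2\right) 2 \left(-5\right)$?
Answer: $-1291$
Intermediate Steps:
$S = 60$ ($S = 3 \left(-2\right) 2 \left(-5\right) = 3 \left(\left(-4\right) \left(-5\right)\right) = 3 \cdot 20 = 60$)
$C{\left(I,G \right)} = 4$
$D{\left(V,P \right)} = 5$ ($D{\left(V,P \right)} = 4 + 1^{-1} = 4 + 1 = 5$)
$D{\left(-10 + 7,C{\left(S,\left(3 - -5\right) 5 \right)} \right)} - 6^{4} = 5 - 6^{4} = 5 - 1296 = -1291$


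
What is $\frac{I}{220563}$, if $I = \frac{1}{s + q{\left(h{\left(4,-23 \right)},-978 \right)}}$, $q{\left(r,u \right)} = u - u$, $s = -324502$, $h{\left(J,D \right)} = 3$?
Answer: $- \frac{1}{71573134626} \approx -1.3972 \cdot 10^{-11}$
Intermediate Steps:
$q{\left(r,u \right)} = 0$
$I = - \frac{1}{324502}$ ($I = \frac{1}{-324502 + 0} = \frac{1}{-324502} = - \frac{1}{324502} \approx -3.0816 \cdot 10^{-6}$)
$\frac{I}{220563} = - \frac{1}{324502 \cdot 220563} = \left(- \frac{1}{324502}\right) \frac{1}{220563} = - \frac{1}{71573134626}$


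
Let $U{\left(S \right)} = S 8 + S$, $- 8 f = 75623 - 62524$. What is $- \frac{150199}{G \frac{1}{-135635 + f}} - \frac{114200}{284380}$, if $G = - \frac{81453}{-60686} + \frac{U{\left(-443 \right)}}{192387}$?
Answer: $\frac{240197572480109080825507}{15394979380572} \approx 1.5602 \cdot 10^{10}$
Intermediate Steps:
$f = - \frac{13099}{8}$ ($f = - \frac{75623 - 62524}{8} = \left(- \frac{1}{8}\right) 13099 = - \frac{13099}{8} \approx -1637.4$)
$U{\left(S \right)} = 9 S$ ($U{\left(S \right)} = 8 S + S = 9 S$)
$G = \frac{270676197}{204828026}$ ($G = - \frac{81453}{-60686} + \frac{9 \left(-443\right)}{192387} = \left(-81453\right) \left(- \frac{1}{60686}\right) - \frac{1329}{64129} = \frac{4287}{3194} - \frac{1329}{64129} = \frac{270676197}{204828026} \approx 1.3215$)
$- \frac{150199}{G \frac{1}{-135635 + f}} - \frac{114200}{284380} = - \frac{150199}{\frac{270676197}{204828026} \frac{1}{-135635 - \frac{13099}{8}}} - \frac{114200}{284380} = - \frac{150199}{\frac{270676197}{204828026} \frac{1}{- \frac{1098179}{8}}} - \frac{5710}{14219} = - \frac{150199}{\frac{270676197}{204828026} \left(- \frac{8}{1098179}\right)} - \frac{5710}{14219} = - \frac{150199}{- \frac{1082704788}{112468918382327}} - \frac{5710}{14219} = \left(-150199\right) \left(- \frac{112468918382327}{1082704788}\right) - \frac{5710}{14219} = \frac{16892719072107133073}{1082704788} - \frac{5710}{14219} = \frac{240197572480109080825507}{15394979380572}$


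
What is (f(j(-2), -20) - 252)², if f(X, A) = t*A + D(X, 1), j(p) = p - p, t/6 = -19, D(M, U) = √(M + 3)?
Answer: (2028 + √3)² ≈ 4.1198e+6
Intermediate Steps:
D(M, U) = √(3 + M)
t = -114 (t = 6*(-19) = -114)
j(p) = 0
f(X, A) = √(3 + X) - 114*A (f(X, A) = -114*A + √(3 + X) = √(3 + X) - 114*A)
(f(j(-2), -20) - 252)² = ((√(3 + 0) - 114*(-20)) - 252)² = ((√3 + 2280) - 252)² = ((2280 + √3) - 252)² = (2028 + √3)²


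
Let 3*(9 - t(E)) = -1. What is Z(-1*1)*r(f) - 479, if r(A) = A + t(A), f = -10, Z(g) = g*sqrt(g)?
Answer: -479 + 2*I/3 ≈ -479.0 + 0.66667*I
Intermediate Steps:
t(E) = 28/3 (t(E) = 9 - 1/3*(-1) = 9 + 1/3 = 28/3)
Z(g) = g**(3/2)
r(A) = 28/3 + A (r(A) = A + 28/3 = 28/3 + A)
Z(-1*1)*r(f) - 479 = (-1*1)**(3/2)*(28/3 - 10) - 479 = (-1)**(3/2)*(-2/3) - 479 = -I*(-2/3) - 479 = 2*I/3 - 479 = -479 + 2*I/3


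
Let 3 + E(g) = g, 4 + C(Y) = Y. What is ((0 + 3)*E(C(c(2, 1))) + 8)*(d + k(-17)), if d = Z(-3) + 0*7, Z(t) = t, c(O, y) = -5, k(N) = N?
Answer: 560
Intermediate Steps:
C(Y) = -4 + Y
E(g) = -3 + g
d = -3 (d = -3 + 0*7 = -3 + 0 = -3)
((0 + 3)*E(C(c(2, 1))) + 8)*(d + k(-17)) = ((0 + 3)*(-3 + (-4 - 5)) + 8)*(-3 - 17) = (3*(-3 - 9) + 8)*(-20) = (3*(-12) + 8)*(-20) = (-36 + 8)*(-20) = -28*(-20) = 560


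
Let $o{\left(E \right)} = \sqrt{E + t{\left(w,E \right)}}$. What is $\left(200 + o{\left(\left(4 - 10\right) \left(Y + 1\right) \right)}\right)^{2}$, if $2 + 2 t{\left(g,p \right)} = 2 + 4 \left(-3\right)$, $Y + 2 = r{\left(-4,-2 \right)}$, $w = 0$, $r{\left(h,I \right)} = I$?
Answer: $40012 + 800 \sqrt{3} \approx 41398.0$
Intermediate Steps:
$Y = -4$ ($Y = -2 - 2 = -4$)
$t{\left(g,p \right)} = -6$ ($t{\left(g,p \right)} = -1 + \frac{2 + 4 \left(-3\right)}{2} = -1 + \frac{2 - 12}{2} = -1 + \frac{1}{2} \left(-10\right) = -1 - 5 = -6$)
$o{\left(E \right)} = \sqrt{-6 + E}$ ($o{\left(E \right)} = \sqrt{E - 6} = \sqrt{-6 + E}$)
$\left(200 + o{\left(\left(4 - 10\right) \left(Y + 1\right) \right)}\right)^{2} = \left(200 + \sqrt{-6 + \left(4 - 10\right) \left(-4 + 1\right)}\right)^{2} = \left(200 + \sqrt{-6 - -18}\right)^{2} = \left(200 + \sqrt{-6 + 18}\right)^{2} = \left(200 + \sqrt{12}\right)^{2} = \left(200 + 2 \sqrt{3}\right)^{2}$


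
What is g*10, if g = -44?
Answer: -440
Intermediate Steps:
g*10 = -44*10 = -440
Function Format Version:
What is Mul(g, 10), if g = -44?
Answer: -440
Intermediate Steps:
Mul(g, 10) = Mul(-44, 10) = -440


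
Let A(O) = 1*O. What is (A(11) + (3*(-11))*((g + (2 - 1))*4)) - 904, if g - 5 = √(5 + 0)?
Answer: -1685 - 132*√5 ≈ -1980.2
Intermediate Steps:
g = 5 + √5 (g = 5 + √(5 + 0) = 5 + √5 ≈ 7.2361)
A(O) = O
(A(11) + (3*(-11))*((g + (2 - 1))*4)) - 904 = (11 + (3*(-11))*(((5 + √5) + (2 - 1))*4)) - 904 = (11 - 33*((5 + √5) + 1)*4) - 904 = (11 - 33*(6 + √5)*4) - 904 = (11 - 33*(24 + 4*√5)) - 904 = (11 + (-792 - 132*√5)) - 904 = (-781 - 132*√5) - 904 = -1685 - 132*√5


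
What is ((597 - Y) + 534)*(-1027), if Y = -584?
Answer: -1761305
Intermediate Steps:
((597 - Y) + 534)*(-1027) = ((597 - 1*(-584)) + 534)*(-1027) = ((597 + 584) + 534)*(-1027) = (1181 + 534)*(-1027) = 1715*(-1027) = -1761305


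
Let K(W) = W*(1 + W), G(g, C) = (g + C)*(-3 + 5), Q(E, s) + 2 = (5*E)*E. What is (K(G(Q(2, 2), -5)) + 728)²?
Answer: 2044900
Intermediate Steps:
Q(E, s) = -2 + 5*E² (Q(E, s) = -2 + (5*E)*E = -2 + 5*E²)
G(g, C) = 2*C + 2*g (G(g, C) = (C + g)*2 = 2*C + 2*g)
(K(G(Q(2, 2), -5)) + 728)² = ((2*(-5) + 2*(-2 + 5*2²))*(1 + (2*(-5) + 2*(-2 + 5*2²))) + 728)² = ((-10 + 2*(-2 + 5*4))*(1 + (-10 + 2*(-2 + 5*4))) + 728)² = ((-10 + 2*(-2 + 20))*(1 + (-10 + 2*(-2 + 20))) + 728)² = ((-10 + 2*18)*(1 + (-10 + 2*18)) + 728)² = ((-10 + 36)*(1 + (-10 + 36)) + 728)² = (26*(1 + 26) + 728)² = (26*27 + 728)² = (702 + 728)² = 1430² = 2044900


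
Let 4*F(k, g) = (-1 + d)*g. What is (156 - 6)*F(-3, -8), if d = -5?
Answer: 1800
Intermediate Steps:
F(k, g) = -3*g/2 (F(k, g) = ((-1 - 5)*g)/4 = (-6*g)/4 = -3*g/2)
(156 - 6)*F(-3, -8) = (156 - 6)*(-3/2*(-8)) = 150*12 = 1800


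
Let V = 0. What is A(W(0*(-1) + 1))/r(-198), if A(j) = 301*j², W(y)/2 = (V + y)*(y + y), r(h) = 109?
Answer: 4816/109 ≈ 44.183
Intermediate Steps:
W(y) = 4*y² (W(y) = 2*((0 + y)*(y + y)) = 2*(y*(2*y)) = 2*(2*y²) = 4*y²)
A(W(0*(-1) + 1))/r(-198) = (301*(4*(0*(-1) + 1)²)²)/109 = (301*(4*(0 + 1)²)²)*(1/109) = (301*(4*1²)²)*(1/109) = (301*(4*1)²)*(1/109) = (301*4²)*(1/109) = (301*16)*(1/109) = 4816*(1/109) = 4816/109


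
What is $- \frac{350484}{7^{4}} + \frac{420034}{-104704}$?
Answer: $- \frac{18852789185}{125697152} \approx -149.99$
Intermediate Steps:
$- \frac{350484}{7^{4}} + \frac{420034}{-104704} = - \frac{350484}{2401} + 420034 \left(- \frac{1}{104704}\right) = \left(-350484\right) \frac{1}{2401} - \frac{210017}{52352} = - \frac{350484}{2401} - \frac{210017}{52352} = - \frac{18852789185}{125697152}$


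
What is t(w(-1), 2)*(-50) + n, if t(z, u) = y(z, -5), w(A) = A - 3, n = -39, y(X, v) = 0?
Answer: -39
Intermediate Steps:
w(A) = -3 + A
t(z, u) = 0
t(w(-1), 2)*(-50) + n = 0*(-50) - 39 = 0 - 39 = -39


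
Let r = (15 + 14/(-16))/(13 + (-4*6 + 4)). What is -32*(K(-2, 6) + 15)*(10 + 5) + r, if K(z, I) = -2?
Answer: -349553/56 ≈ -6242.0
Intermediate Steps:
r = -113/56 (r = (15 + 14*(-1/16))/(13 + (-24 + 4)) = (15 - 7/8)/(13 - 20) = (113/8)/(-7) = (113/8)*(-1/7) = -113/56 ≈ -2.0179)
-32*(K(-2, 6) + 15)*(10 + 5) + r = -32*(-2 + 15)*(10 + 5) - 113/56 = -416*15 - 113/56 = -32*195 - 113/56 = -6240 - 113/56 = -349553/56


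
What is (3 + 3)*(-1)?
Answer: -6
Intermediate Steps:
(3 + 3)*(-1) = 6*(-1) = -6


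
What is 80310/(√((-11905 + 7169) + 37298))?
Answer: 13385*√402/603 ≈ 445.06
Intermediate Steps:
80310/(√((-11905 + 7169) + 37298)) = 80310/(√(-4736 + 37298)) = 80310/(√32562) = 80310/((9*√402)) = 80310*(√402/3618) = 13385*√402/603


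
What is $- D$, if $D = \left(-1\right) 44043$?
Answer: $44043$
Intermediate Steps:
$D = -44043$
$- D = \left(-1\right) \left(-44043\right) = 44043$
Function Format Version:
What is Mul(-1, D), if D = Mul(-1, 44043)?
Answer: 44043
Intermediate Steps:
D = -44043
Mul(-1, D) = Mul(-1, -44043) = 44043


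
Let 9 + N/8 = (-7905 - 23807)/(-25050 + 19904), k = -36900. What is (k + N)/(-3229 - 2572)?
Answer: 95002108/14925973 ≈ 6.3649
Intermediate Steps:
N = -58408/2573 (N = -72 + 8*((-7905 - 23807)/(-25050 + 19904)) = -72 + 8*(-31712/(-5146)) = -72 + 8*(-31712*(-1/5146)) = -72 + 8*(15856/2573) = -72 + 126848/2573 = -58408/2573 ≈ -22.700)
(k + N)/(-3229 - 2572) = (-36900 - 58408/2573)/(-3229 - 2572) = -95002108/2573/(-5801) = -95002108/2573*(-1/5801) = 95002108/14925973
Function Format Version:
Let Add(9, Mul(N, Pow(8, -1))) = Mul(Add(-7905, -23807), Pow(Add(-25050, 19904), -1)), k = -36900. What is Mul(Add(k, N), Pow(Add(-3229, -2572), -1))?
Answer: Rational(95002108, 14925973) ≈ 6.3649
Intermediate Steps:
N = Rational(-58408, 2573) (N = Add(-72, Mul(8, Mul(Add(-7905, -23807), Pow(Add(-25050, 19904), -1)))) = Add(-72, Mul(8, Mul(-31712, Pow(-5146, -1)))) = Add(-72, Mul(8, Mul(-31712, Rational(-1, 5146)))) = Add(-72, Mul(8, Rational(15856, 2573))) = Add(-72, Rational(126848, 2573)) = Rational(-58408, 2573) ≈ -22.700)
Mul(Add(k, N), Pow(Add(-3229, -2572), -1)) = Mul(Add(-36900, Rational(-58408, 2573)), Pow(Add(-3229, -2572), -1)) = Mul(Rational(-95002108, 2573), Pow(-5801, -1)) = Mul(Rational(-95002108, 2573), Rational(-1, 5801)) = Rational(95002108, 14925973)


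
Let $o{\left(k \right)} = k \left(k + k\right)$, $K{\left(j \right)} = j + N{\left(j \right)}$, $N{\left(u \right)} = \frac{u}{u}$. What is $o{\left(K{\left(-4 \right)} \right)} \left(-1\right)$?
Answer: $-18$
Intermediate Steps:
$N{\left(u \right)} = 1$
$K{\left(j \right)} = 1 + j$ ($K{\left(j \right)} = j + 1 = 1 + j$)
$o{\left(k \right)} = 2 k^{2}$ ($o{\left(k \right)} = k 2 k = 2 k^{2}$)
$o{\left(K{\left(-4 \right)} \right)} \left(-1\right) = 2 \left(1 - 4\right)^{2} \left(-1\right) = 2 \left(-3\right)^{2} \left(-1\right) = 2 \cdot 9 \left(-1\right) = 18 \left(-1\right) = -18$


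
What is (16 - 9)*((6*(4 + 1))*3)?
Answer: 630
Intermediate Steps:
(16 - 9)*((6*(4 + 1))*3) = 7*((6*5)*3) = 7*(30*3) = 7*90 = 630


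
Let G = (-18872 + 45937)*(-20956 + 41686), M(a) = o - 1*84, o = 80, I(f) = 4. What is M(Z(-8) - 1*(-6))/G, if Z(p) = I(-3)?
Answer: -2/280528725 ≈ -7.1294e-9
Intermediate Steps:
Z(p) = 4
M(a) = -4 (M(a) = 80 - 1*84 = 80 - 84 = -4)
G = 561057450 (G = 27065*20730 = 561057450)
M(Z(-8) - 1*(-6))/G = -4/561057450 = -4*1/561057450 = -2/280528725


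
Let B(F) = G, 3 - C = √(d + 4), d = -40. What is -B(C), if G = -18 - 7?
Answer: 25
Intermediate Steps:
C = 3 - 6*I (C = 3 - √(-40 + 4) = 3 - √(-36) = 3 - 6*I ≈ 3.0 - 6.0*I)
G = -25
B(F) = -25
-B(C) = -1*(-25) = 25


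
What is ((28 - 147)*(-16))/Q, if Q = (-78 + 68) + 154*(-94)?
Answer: -952/7243 ≈ -0.13144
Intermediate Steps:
Q = -14486 (Q = -10 - 14476 = -14486)
((28 - 147)*(-16))/Q = ((28 - 147)*(-16))/(-14486) = -119*(-16)*(-1/14486) = 1904*(-1/14486) = -952/7243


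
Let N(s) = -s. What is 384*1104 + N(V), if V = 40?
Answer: 423896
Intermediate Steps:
384*1104 + N(V) = 384*1104 - 1*40 = 423936 - 40 = 423896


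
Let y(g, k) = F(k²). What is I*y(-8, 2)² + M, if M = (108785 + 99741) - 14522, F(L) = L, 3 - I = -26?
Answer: 194468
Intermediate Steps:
I = 29 (I = 3 - 1*(-26) = 3 + 26 = 29)
y(g, k) = k²
M = 194004 (M = 208526 - 14522 = 194004)
I*y(-8, 2)² + M = 29*(2²)² + 194004 = 29*4² + 194004 = 29*16 + 194004 = 464 + 194004 = 194468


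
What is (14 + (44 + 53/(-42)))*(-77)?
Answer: -26213/6 ≈ -4368.8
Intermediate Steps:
(14 + (44 + 53/(-42)))*(-77) = (14 + (44 + 53*(-1/42)))*(-77) = (14 + (44 - 53/42))*(-77) = (14 + 1795/42)*(-77) = (2383/42)*(-77) = -26213/6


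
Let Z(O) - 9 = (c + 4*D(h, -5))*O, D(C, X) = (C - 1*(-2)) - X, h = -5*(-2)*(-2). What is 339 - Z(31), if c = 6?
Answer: 1756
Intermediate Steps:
h = -20 (h = 10*(-2) = -20)
D(C, X) = 2 + C - X (D(C, X) = (C + 2) - X = (2 + C) - X = 2 + C - X)
Z(O) = 9 - 46*O (Z(O) = 9 + (6 + 4*(2 - 20 - 1*(-5)))*O = 9 + (6 + 4*(2 - 20 + 5))*O = 9 + (6 + 4*(-13))*O = 9 + (6 - 52)*O = 9 - 46*O)
339 - Z(31) = 339 - (9 - 46*31) = 339 - (9 - 1426) = 339 - 1*(-1417) = 339 + 1417 = 1756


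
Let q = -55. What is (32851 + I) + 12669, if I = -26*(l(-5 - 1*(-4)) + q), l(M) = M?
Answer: 46976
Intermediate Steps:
I = 1456 (I = -26*((-5 - 1*(-4)) - 55) = -26*((-5 + 4) - 55) = -26*(-1 - 55) = -26*(-56) = 1456)
(32851 + I) + 12669 = (32851 + 1456) + 12669 = 34307 + 12669 = 46976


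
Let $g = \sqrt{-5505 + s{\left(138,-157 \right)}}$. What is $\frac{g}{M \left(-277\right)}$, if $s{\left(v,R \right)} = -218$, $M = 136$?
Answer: $- \frac{i \sqrt{5723}}{37672} \approx - 0.0020081 i$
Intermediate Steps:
$g = i \sqrt{5723}$ ($g = \sqrt{-5505 - 218} = \sqrt{-5723} = i \sqrt{5723} \approx 75.651 i$)
$\frac{g}{M \left(-277\right)} = \frac{i \sqrt{5723}}{136 \left(-277\right)} = \frac{i \sqrt{5723}}{-37672} = i \sqrt{5723} \left(- \frac{1}{37672}\right) = - \frac{i \sqrt{5723}}{37672}$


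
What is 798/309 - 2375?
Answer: -244359/103 ≈ -2372.4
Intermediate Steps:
798/309 - 2375 = 798*(1/309) - 2375 = 266/103 - 2375 = -244359/103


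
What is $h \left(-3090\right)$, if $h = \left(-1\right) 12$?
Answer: $37080$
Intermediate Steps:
$h = -12$
$h \left(-3090\right) = \left(-12\right) \left(-3090\right) = 37080$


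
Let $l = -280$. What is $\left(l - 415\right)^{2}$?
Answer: $483025$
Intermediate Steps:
$\left(l - 415\right)^{2} = \left(-280 - 415\right)^{2} = \left(-695\right)^{2} = 483025$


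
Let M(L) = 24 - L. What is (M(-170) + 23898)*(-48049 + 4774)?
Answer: -1042581300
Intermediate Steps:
(M(-170) + 23898)*(-48049 + 4774) = ((24 - 1*(-170)) + 23898)*(-48049 + 4774) = ((24 + 170) + 23898)*(-43275) = (194 + 23898)*(-43275) = 24092*(-43275) = -1042581300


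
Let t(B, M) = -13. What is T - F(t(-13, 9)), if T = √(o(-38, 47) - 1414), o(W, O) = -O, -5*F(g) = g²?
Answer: 169/5 + I*√1461 ≈ 33.8 + 38.223*I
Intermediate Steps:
F(g) = -g²/5
T = I*√1461 (T = √(-1*47 - 1414) = √(-47 - 1414) = √(-1461) = I*√1461 ≈ 38.223*I)
T - F(t(-13, 9)) = I*√1461 - (-1)*(-13)²/5 = I*√1461 - (-1)*169/5 = I*√1461 - 1*(-169/5) = I*√1461 + 169/5 = 169/5 + I*√1461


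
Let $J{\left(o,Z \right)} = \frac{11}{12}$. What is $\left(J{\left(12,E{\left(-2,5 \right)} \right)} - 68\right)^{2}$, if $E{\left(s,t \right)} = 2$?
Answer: $\frac{648025}{144} \approx 4500.2$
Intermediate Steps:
$J{\left(o,Z \right)} = \frac{11}{12}$ ($J{\left(o,Z \right)} = 11 \cdot \frac{1}{12} = \frac{11}{12}$)
$\left(J{\left(12,E{\left(-2,5 \right)} \right)} - 68\right)^{2} = \left(\frac{11}{12} - 68\right)^{2} = \left(- \frac{805}{12}\right)^{2} = \frac{648025}{144}$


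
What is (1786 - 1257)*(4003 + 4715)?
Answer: 4611822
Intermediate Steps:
(1786 - 1257)*(4003 + 4715) = 529*8718 = 4611822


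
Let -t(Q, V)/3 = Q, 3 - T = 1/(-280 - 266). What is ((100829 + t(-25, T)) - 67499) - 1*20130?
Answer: 13275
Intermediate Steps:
T = 1639/546 (T = 3 - 1/(-280 - 266) = 3 - 1/(-546) = 3 - 1*(-1/546) = 3 + 1/546 = 1639/546 ≈ 3.0018)
t(Q, V) = -3*Q
((100829 + t(-25, T)) - 67499) - 1*20130 = ((100829 - 3*(-25)) - 67499) - 1*20130 = ((100829 + 75) - 67499) - 20130 = (100904 - 67499) - 20130 = 33405 - 20130 = 13275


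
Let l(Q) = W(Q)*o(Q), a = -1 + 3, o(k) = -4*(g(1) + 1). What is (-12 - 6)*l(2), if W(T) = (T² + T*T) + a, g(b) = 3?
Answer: 2880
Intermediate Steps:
o(k) = -16 (o(k) = -4*(3 + 1) = -4*4 = -16)
a = 2
W(T) = 2 + 2*T² (W(T) = (T² + T*T) + 2 = (T² + T²) + 2 = 2*T² + 2 = 2 + 2*T²)
l(Q) = -32 - 32*Q² (l(Q) = (2 + 2*Q²)*(-16) = -32 - 32*Q²)
(-12 - 6)*l(2) = (-12 - 6)*(-32 - 32*2²) = -18*(-32 - 32*4) = -18*(-32 - 128) = -18*(-160) = 2880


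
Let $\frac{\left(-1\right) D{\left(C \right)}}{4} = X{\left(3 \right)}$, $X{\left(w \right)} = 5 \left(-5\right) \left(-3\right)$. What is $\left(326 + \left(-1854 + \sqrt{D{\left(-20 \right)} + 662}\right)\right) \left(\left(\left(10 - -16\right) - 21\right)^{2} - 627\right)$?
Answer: $919856 - 602 \sqrt{362} \approx 9.084 \cdot 10^{5}$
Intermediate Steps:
$X{\left(w \right)} = 75$ ($X{\left(w \right)} = \left(-25\right) \left(-3\right) = 75$)
$D{\left(C \right)} = -300$ ($D{\left(C \right)} = \left(-4\right) 75 = -300$)
$\left(326 + \left(-1854 + \sqrt{D{\left(-20 \right)} + 662}\right)\right) \left(\left(\left(10 - -16\right) - 21\right)^{2} - 627\right) = \left(326 - \left(1854 - \sqrt{-300 + 662}\right)\right) \left(\left(\left(10 - -16\right) - 21\right)^{2} - 627\right) = \left(326 - \left(1854 - \sqrt{362}\right)\right) \left(\left(\left(10 + 16\right) - 21\right)^{2} - 627\right) = \left(-1528 + \sqrt{362}\right) \left(\left(26 - 21\right)^{2} - 627\right) = \left(-1528 + \sqrt{362}\right) \left(5^{2} - 627\right) = \left(-1528 + \sqrt{362}\right) \left(25 - 627\right) = \left(-1528 + \sqrt{362}\right) \left(-602\right) = 919856 - 602 \sqrt{362}$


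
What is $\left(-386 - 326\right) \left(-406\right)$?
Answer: $289072$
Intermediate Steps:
$\left(-386 - 326\right) \left(-406\right) = \left(-712\right) \left(-406\right) = 289072$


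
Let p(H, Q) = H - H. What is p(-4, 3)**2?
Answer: 0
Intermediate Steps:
p(H, Q) = 0
p(-4, 3)**2 = 0**2 = 0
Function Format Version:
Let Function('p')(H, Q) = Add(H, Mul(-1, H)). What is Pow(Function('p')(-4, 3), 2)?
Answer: 0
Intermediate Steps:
Function('p')(H, Q) = 0
Pow(Function('p')(-4, 3), 2) = Pow(0, 2) = 0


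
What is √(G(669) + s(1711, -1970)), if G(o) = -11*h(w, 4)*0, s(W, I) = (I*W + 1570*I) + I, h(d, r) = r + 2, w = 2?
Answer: 2*I*√1616385 ≈ 2542.7*I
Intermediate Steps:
h(d, r) = 2 + r
s(W, I) = 1571*I + I*W (s(W, I) = (1570*I + I*W) + I = 1571*I + I*W)
G(o) = 0 (G(o) = -11*(2 + 4)*0 = -11*6*0 = -66*0 = 0)
√(G(669) + s(1711, -1970)) = √(0 - 1970*(1571 + 1711)) = √(0 - 1970*3282) = √(0 - 6465540) = √(-6465540) = 2*I*√1616385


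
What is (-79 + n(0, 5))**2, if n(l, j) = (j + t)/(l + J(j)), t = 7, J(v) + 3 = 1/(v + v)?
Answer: 5812921/841 ≈ 6911.9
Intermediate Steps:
J(v) = -3 + 1/(2*v) (J(v) = -3 + 1/(v + v) = -3 + 1/(2*v))
n(l, j) = (7 + j)/(-3 + l + 1/(2*j)) (n(l, j) = (j + 7)/(l + (-3 + 1/(2*j))) = (7 + j)/(-3 + l + 1/(2*j)))
(-79 + n(0, 5))**2 = (-79 + 2*5*(7 + 5)/(1 + 2*5*(-3 + 0)))**2 = (-79 + 2*5*12/(1 + 2*5*(-3)))**2 = (-79 + 2*5*12/(1 - 30))**2 = (-79 + 2*5*12/(-29))**2 = (-79 + 2*5*(-1/29)*12)**2 = (-79 - 120/29)**2 = (-2411/29)**2 = 5812921/841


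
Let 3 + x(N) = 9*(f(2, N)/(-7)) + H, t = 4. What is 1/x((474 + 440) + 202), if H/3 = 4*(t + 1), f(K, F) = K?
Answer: 7/381 ≈ 0.018373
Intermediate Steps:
H = 60 (H = 3*(4*(4 + 1)) = 3*(4*5) = 3*20 = 60)
x(N) = 381/7 (x(N) = -3 + (9*(2/(-7)) + 60) = -3 + (9*(2*(-⅐)) + 60) = -3 + (9*(-2/7) + 60) = -3 + (-18/7 + 60) = -3 + 402/7 = 381/7)
1/x((474 + 440) + 202) = 1/(381/7) = 7/381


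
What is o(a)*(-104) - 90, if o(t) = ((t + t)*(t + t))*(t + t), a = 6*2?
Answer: -1437786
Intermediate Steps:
a = 12
o(t) = 8*t³ (o(t) = ((2*t)*(2*t))*(2*t) = (4*t²)*(2*t) = 8*t³)
o(a)*(-104) - 90 = (8*12³)*(-104) - 90 = (8*1728)*(-104) - 90 = 13824*(-104) - 90 = -1437696 - 90 = -1437786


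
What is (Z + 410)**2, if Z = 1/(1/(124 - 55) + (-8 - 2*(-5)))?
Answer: 3255729481/19321 ≈ 1.6851e+5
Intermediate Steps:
Z = 69/139 (Z = 1/(1/69 + (-8 + 10)) = 1/(1/69 + 2) = 1/(139/69) = 69/139 ≈ 0.49640)
(Z + 410)**2 = (69/139 + 410)**2 = (57059/139)**2 = 3255729481/19321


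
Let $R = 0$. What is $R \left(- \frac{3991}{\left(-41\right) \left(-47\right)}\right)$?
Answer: $0$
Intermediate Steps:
$R \left(- \frac{3991}{\left(-41\right) \left(-47\right)}\right) = 0 \left(- \frac{3991}{\left(-41\right) \left(-47\right)}\right) = 0 \left(- \frac{3991}{1927}\right) = 0$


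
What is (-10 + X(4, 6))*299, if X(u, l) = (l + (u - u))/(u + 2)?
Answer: -2691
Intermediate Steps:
X(u, l) = l/(2 + u) (X(u, l) = (l + 0)/(2 + u) = l/(2 + u))
(-10 + X(4, 6))*299 = (-10 + 6/(2 + 4))*299 = (-10 + 6/6)*299 = (-10 + 6*(⅙))*299 = (-10 + 1)*299 = -9*299 = -2691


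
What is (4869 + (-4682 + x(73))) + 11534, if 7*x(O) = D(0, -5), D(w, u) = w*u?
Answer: 11721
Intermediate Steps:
D(w, u) = u*w
x(O) = 0 (x(O) = (-5*0)/7 = (1/7)*0 = 0)
(4869 + (-4682 + x(73))) + 11534 = (4869 + (-4682 + 0)) + 11534 = (4869 - 4682) + 11534 = 187 + 11534 = 11721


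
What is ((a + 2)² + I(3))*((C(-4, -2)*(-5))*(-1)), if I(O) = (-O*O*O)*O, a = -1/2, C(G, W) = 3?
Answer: -4725/4 ≈ -1181.3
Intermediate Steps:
a = -½ (a = -1*½ = -½ ≈ -0.50000)
I(O) = -O⁴ (I(O) = (-O²*O)*O = (-O³)*O = -O⁴)
((a + 2)² + I(3))*((C(-4, -2)*(-5))*(-1)) = ((-½ + 2)² - 1*3⁴)*((3*(-5))*(-1)) = ((3/2)² - 1*81)*(-15*(-1)) = (9/4 - 81)*15 = -315/4*15 = -4725/4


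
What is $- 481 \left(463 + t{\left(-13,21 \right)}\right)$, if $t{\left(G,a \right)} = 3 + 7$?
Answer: $-227513$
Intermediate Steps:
$t{\left(G,a \right)} = 10$
$- 481 \left(463 + t{\left(-13,21 \right)}\right) = - 481 \left(463 + 10\right) = \left(-481\right) 473 = -227513$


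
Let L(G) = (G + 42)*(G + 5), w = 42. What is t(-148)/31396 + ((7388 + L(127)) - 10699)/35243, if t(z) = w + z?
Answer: 296347027/553244614 ≈ 0.53565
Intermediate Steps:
t(z) = 42 + z
L(G) = (5 + G)*(42 + G) (L(G) = (42 + G)*(5 + G) = (5 + G)*(42 + G))
t(-148)/31396 + ((7388 + L(127)) - 10699)/35243 = (42 - 148)/31396 + ((7388 + (210 + 127**2 + 47*127)) - 10699)/35243 = -106*1/31396 + ((7388 + (210 + 16129 + 5969)) - 10699)*(1/35243) = -53/15698 + ((7388 + 22308) - 10699)*(1/35243) = -53/15698 + (29696 - 10699)*(1/35243) = -53/15698 + 18997*(1/35243) = -53/15698 + 18997/35243 = 296347027/553244614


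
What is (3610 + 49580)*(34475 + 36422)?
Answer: 3771011430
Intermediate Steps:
(3610 + 49580)*(34475 + 36422) = 53190*70897 = 3771011430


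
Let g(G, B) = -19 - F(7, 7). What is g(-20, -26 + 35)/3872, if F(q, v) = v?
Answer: -13/1936 ≈ -0.0067149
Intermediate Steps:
g(G, B) = -26 (g(G, B) = -19 - 1*7 = -19 - 7 = -26)
g(-20, -26 + 35)/3872 = -26/3872 = -26*1/3872 = -13/1936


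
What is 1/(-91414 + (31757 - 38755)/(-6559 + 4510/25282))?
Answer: -41455032/3789526064389 ≈ -1.0939e-5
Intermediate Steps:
1/(-91414 + (31757 - 38755)/(-6559 + 4510/25282)) = 1/(-91414 - 6998/(-6559 + 4510*(1/25282))) = 1/(-91414 - 6998/(-6559 + 2255/12641)) = 1/(-91414 - 6998/(-82910064/12641)) = 1/(-91414 - 6998*(-12641/82910064)) = 1/(-91414 + 44230859/41455032) = 1/(-3789526064389/41455032) = -41455032/3789526064389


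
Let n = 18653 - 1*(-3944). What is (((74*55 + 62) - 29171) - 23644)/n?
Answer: -48683/22597 ≈ -2.1544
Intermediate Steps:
n = 22597 (n = 18653 + 3944 = 22597)
(((74*55 + 62) - 29171) - 23644)/n = (((74*55 + 62) - 29171) - 23644)/22597 = (((4070 + 62) - 29171) - 23644)*(1/22597) = ((4132 - 29171) - 23644)*(1/22597) = (-25039 - 23644)*(1/22597) = -48683*1/22597 = -48683/22597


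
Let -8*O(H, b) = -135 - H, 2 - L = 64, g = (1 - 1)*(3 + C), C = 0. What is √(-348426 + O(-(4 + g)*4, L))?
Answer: I*√5574578/4 ≈ 590.26*I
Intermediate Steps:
g = 0 (g = (1 - 1)*(3 + 0) = 0*3 = 0)
L = -62 (L = 2 - 1*64 = 2 - 64 = -62)
O(H, b) = 135/8 + H/8 (O(H, b) = -(-135 - H)/8 = 135/8 + H/8)
√(-348426 + O(-(4 + g)*4, L)) = √(-348426 + (135/8 + (-(4 + 0)*4)/8)) = √(-348426 + (135/8 + (-1*4*4)/8)) = √(-348426 + (135/8 + (-4*4)/8)) = √(-348426 + (135/8 + (⅛)*(-16))) = √(-348426 + (135/8 - 2)) = √(-348426 + 119/8) = √(-2787289/8) = I*√5574578/4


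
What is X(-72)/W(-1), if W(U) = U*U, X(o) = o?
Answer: -72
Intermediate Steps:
W(U) = U²
X(-72)/W(-1) = -72/((-1)²) = -72/1 = -72*1 = -72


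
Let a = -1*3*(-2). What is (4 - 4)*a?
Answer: 0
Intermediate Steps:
a = 6 (a = -3*(-2) = 6)
(4 - 4)*a = (4 - 4)*6 = 0*6 = 0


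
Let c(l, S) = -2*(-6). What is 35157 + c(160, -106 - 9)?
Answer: 35169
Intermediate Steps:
c(l, S) = 12
35157 + c(160, -106 - 9) = 35157 + 12 = 35169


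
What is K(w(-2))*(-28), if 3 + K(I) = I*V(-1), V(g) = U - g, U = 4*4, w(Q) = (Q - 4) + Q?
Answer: 3892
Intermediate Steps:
w(Q) = -4 + 2*Q (w(Q) = (-4 + Q) + Q = -4 + 2*Q)
U = 16
V(g) = 16 - g
K(I) = -3 + 17*I (K(I) = -3 + I*(16 - 1*(-1)) = -3 + I*(16 + 1) = -3 + I*17 = -3 + 17*I)
K(w(-2))*(-28) = (-3 + 17*(-4 + 2*(-2)))*(-28) = (-3 + 17*(-4 - 4))*(-28) = (-3 + 17*(-8))*(-28) = (-3 - 136)*(-28) = -139*(-28) = 3892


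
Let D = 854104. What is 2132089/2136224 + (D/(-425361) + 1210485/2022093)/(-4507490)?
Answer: 153075353746034578657167/153372181949722112705120 ≈ 0.99806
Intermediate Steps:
2132089/2136224 + (D/(-425361) + 1210485/2022093)/(-4507490) = 2132089/2136224 + (854104/(-425361) + 1210485/2022093)/(-4507490) = 2132089*(1/2136224) + (854104*(-1/425361) + 1210485*(1/2022093))*(-1/4507490) = 2132089/2136224 + (-854104/425361 + 403495/674031)*(-1/4507490) = 2132089/2136224 - 44895726281/31856277799*(-1/4507490) = 2132089/2136224 + 44895726281/143591853616214510 = 153075353746034578657167/153372181949722112705120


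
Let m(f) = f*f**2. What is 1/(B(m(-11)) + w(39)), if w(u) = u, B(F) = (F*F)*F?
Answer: -1/2357947652 ≈ -4.2410e-10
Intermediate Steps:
m(f) = f**3
B(F) = F**3 (B(F) = F**2*F = F**3)
1/(B(m(-11)) + w(39)) = 1/(((-11)**3)**3 + 39) = 1/((-1331)**3 + 39) = 1/(-2357947691 + 39) = 1/(-2357947652) = -1/2357947652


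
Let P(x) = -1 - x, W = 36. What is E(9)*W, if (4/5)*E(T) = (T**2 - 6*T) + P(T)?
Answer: 765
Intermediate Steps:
E(T) = -5/4 - 35*T/4 + 5*T**2/4 (E(T) = 5*((T**2 - 6*T) + (-1 - T))/4 = 5*(-1 + T**2 - 7*T)/4 = -5/4 - 35*T/4 + 5*T**2/4)
E(9)*W = (-5/4 - 35/4*9 + (5/4)*9**2)*36 = (-5/4 - 315/4 + (5/4)*81)*36 = (-5/4 - 315/4 + 405/4)*36 = (85/4)*36 = 765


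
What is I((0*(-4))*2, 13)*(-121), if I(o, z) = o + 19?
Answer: -2299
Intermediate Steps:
I(o, z) = 19 + o
I((0*(-4))*2, 13)*(-121) = (19 + (0*(-4))*2)*(-121) = (19 + 0*2)*(-121) = (19 + 0)*(-121) = 19*(-121) = -2299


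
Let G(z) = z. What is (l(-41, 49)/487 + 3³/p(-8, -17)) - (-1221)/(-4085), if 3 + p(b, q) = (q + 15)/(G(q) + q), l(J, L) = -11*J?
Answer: -170149381/19893950 ≈ -8.5528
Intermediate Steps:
p(b, q) = -3 + (15 + q)/(2*q) (p(b, q) = -3 + (q + 15)/(q + q) = -3 + (15 + q)/((2*q)) = -3 + (15 + q)*(1/(2*q)) = -3 + (15 + q)/(2*q))
(l(-41, 49)/487 + 3³/p(-8, -17)) - (-1221)/(-4085) = (-11*(-41)/487 + 3³/(((5/2)*(3 - 1*(-17))/(-17)))) - (-1221)/(-4085) = (451*(1/487) + 27/(((5/2)*(-1/17)*(3 + 17)))) - (-1221)*(-1)/4085 = (451/487 + 27/(((5/2)*(-1/17)*20))) - 1*1221/4085 = (451/487 + 27/(-50/17)) - 1221/4085 = (451/487 + 27*(-17/50)) - 1221/4085 = (451/487 - 459/50) - 1221/4085 = -200983/24350 - 1221/4085 = -170149381/19893950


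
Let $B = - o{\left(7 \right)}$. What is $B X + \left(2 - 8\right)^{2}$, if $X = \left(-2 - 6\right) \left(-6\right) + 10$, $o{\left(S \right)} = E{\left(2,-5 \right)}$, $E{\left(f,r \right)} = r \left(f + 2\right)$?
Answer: $1196$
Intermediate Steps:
$E{\left(f,r \right)} = r \left(2 + f\right)$
$o{\left(S \right)} = -20$ ($o{\left(S \right)} = - 5 \left(2 + 2\right) = \left(-5\right) 4 = -20$)
$X = 58$ ($X = \left(-2 - 6\right) \left(-6\right) + 10 = \left(-8\right) \left(-6\right) + 10 = 48 + 10 = 58$)
$B = 20$ ($B = \left(-1\right) \left(-20\right) = 20$)
$B X + \left(2 - 8\right)^{2} = 20 \cdot 58 + \left(2 - 8\right)^{2} = 1160 + \left(-6\right)^{2} = 1160 + 36 = 1196$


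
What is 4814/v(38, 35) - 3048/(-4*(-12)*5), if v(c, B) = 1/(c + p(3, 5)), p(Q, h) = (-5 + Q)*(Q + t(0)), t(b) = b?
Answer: 1540353/10 ≈ 1.5404e+5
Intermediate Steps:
p(Q, h) = Q*(-5 + Q) (p(Q, h) = (-5 + Q)*(Q + 0) = (-5 + Q)*Q = Q*(-5 + Q))
v(c, B) = 1/(-6 + c) (v(c, B) = 1/(c + 3*(-5 + 3)) = 1/(c + 3*(-2)) = 1/(c - 6) = 1/(-6 + c))
4814/v(38, 35) - 3048/(-4*(-12)*5) = 4814/(1/(-6 + 38)) - 3048/(-4*(-12)*5) = 4814/(1/32) - 3048/(48*5) = 4814/(1/32) - 3048/240 = 4814*32 - 3048*1/240 = 154048 - 127/10 = 1540353/10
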